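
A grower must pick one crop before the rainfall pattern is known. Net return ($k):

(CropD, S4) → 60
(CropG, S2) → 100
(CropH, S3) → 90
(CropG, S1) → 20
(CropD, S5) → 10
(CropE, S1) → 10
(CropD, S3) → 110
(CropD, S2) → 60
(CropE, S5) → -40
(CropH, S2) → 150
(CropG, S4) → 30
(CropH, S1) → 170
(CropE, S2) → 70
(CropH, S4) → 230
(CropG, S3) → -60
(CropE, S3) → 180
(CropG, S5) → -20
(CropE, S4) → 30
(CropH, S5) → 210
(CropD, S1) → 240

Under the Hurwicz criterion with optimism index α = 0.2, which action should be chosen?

CropH

CropG: 0.2·100 + 0.8·(-60) = -28
CropH: 0.2·230 + 0.8·90 = 118
CropE: 0.2·180 + 0.8·(-40) = 4
CropD: 0.2·240 + 0.8·10 = 56
Highest Hurwicz score = 118 → CropH.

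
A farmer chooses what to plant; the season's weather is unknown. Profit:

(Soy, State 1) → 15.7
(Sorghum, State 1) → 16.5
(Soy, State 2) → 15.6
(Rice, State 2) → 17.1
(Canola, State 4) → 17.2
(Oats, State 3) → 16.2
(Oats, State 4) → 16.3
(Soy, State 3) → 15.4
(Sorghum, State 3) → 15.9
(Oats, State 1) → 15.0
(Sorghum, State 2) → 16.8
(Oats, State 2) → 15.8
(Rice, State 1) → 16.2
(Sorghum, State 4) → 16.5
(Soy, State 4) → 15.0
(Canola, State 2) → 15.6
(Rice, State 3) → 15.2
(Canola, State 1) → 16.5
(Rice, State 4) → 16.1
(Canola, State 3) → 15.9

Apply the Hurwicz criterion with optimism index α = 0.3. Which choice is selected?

Soy: 0.3·15.7 + 0.7·15.0 = 15.21
Oats: 0.3·16.3 + 0.7·15.0 = 15.39
Canola: 0.3·17.2 + 0.7·15.6 = 16.08
Rice: 0.3·17.1 + 0.7·15.2 = 15.77
Sorghum: 0.3·16.8 + 0.7·15.9 = 16.17
Highest Hurwicz score = 16.17 → Sorghum.

Sorghum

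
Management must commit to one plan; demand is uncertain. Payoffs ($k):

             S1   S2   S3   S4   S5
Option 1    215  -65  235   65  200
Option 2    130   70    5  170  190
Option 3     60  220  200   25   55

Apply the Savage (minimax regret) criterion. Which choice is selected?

Option 3

Column bests: S1=215, S2=220, S3=235, S4=170, S5=200.
Option 1 regrets: 0, 285, 0, 105, 0 → max 285
Option 2 regrets: 85, 150, 230, 0, 10 → max 230
Option 3 regrets: 155, 0, 35, 145, 145 → max 155
Smallest max regret = 155 → Option 3.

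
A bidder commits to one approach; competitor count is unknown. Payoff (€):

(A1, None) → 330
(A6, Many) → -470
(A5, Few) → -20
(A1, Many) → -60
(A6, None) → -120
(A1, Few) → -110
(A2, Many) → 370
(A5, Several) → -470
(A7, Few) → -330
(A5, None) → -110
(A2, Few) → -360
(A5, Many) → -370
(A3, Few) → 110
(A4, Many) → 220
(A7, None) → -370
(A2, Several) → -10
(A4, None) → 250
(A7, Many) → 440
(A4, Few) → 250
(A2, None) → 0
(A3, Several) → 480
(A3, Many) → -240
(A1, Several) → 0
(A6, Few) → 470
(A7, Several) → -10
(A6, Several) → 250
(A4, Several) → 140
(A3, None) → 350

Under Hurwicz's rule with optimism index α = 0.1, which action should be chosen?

A1: 0.1·330 + 0.9·(-110) = -66
A2: 0.1·370 + 0.9·(-360) = -287
A3: 0.1·480 + 0.9·(-240) = -168
A4: 0.1·250 + 0.9·140 = 151
A5: 0.1·(-20) + 0.9·(-470) = -425
A6: 0.1·470 + 0.9·(-470) = -376
A7: 0.1·440 + 0.9·(-370) = -289
Highest Hurwicz score = 151 → A4.

A4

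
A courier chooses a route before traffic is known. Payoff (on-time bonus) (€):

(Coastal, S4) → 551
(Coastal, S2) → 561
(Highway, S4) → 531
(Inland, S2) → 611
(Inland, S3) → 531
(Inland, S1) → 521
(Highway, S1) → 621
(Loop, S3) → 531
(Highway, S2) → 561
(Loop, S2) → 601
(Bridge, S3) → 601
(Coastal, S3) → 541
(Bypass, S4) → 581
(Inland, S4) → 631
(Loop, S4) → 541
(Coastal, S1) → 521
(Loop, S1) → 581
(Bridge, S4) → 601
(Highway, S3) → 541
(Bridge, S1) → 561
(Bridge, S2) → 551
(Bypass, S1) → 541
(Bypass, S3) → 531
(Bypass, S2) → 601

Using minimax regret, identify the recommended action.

Column bests: S1=621, S2=611, S3=601, S4=631.
Loop regrets: 40, 10, 70, 90 → max 90
Coastal regrets: 100, 50, 60, 80 → max 100
Inland regrets: 100, 0, 70, 0 → max 100
Highway regrets: 0, 50, 60, 100 → max 100
Bridge regrets: 60, 60, 0, 30 → max 60
Bypass regrets: 80, 10, 70, 50 → max 80
Smallest max regret = 60 → Bridge.

Bridge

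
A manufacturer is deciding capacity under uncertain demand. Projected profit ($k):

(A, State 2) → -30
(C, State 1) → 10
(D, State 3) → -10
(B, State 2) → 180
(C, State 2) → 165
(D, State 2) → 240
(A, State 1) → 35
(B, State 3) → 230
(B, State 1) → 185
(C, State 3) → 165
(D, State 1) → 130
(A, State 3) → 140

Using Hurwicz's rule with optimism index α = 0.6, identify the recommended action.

A: 0.6·140 + 0.4·(-30) = 72
B: 0.6·230 + 0.4·180 = 210
C: 0.6·165 + 0.4·10 = 103
D: 0.6·240 + 0.4·(-10) = 140
Highest Hurwicz score = 210 → B.

B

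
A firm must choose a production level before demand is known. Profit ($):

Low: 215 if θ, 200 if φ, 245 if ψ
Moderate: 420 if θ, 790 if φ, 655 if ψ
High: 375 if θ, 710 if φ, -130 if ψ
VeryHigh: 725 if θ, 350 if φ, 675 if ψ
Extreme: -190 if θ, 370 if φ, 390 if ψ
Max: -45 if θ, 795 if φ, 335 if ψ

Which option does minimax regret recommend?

Moderate

Column bests: θ=725, φ=795, ψ=675.
Low regrets: 510, 595, 430 → max 595
Moderate regrets: 305, 5, 20 → max 305
High regrets: 350, 85, 805 → max 805
VeryHigh regrets: 0, 445, 0 → max 445
Extreme regrets: 915, 425, 285 → max 915
Max regrets: 770, 0, 340 → max 770
Smallest max regret = 305 → Moderate.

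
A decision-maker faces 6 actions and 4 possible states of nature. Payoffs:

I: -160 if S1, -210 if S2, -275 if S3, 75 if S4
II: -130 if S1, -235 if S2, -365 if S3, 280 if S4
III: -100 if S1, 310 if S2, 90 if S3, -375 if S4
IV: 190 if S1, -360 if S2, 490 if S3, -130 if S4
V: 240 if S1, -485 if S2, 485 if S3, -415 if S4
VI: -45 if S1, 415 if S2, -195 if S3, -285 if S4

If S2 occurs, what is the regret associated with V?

Best payoff under S2 is 415.
Regret = 415 − (-485) = 900.

900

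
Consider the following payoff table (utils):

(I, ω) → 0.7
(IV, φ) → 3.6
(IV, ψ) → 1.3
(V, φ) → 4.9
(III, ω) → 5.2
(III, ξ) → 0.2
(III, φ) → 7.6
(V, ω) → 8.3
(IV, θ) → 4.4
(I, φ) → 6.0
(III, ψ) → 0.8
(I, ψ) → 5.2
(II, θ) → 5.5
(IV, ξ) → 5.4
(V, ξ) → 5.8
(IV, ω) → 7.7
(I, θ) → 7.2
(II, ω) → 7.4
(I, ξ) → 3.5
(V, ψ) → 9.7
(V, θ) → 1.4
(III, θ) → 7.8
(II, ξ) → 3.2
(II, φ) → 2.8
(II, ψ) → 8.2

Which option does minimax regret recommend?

II

Column bests: θ=7.8, φ=7.6, ψ=9.7, ω=8.3, ξ=5.8.
I regrets: 0.6, 1.6, 4.5, 7.6, 2.3 → max 7.6
II regrets: 2.3, 4.8, 1.5, 0.9, 2.6 → max 4.8
III regrets: 0.0, 0.0, 8.9, 3.1, 5.6 → max 8.9
IV regrets: 3.4, 4.0, 8.4, 0.6, 0.4 → max 8.4
V regrets: 6.4, 2.7, 0.0, 0.0, 0.0 → max 6.4
Smallest max regret = 4.8 → II.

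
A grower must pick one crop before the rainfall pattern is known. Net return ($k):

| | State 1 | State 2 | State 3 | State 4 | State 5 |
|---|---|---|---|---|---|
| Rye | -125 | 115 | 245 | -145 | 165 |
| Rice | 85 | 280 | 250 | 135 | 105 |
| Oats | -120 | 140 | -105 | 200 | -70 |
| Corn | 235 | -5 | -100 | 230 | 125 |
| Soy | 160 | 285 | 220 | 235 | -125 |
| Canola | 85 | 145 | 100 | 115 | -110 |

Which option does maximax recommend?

Row maxima: Rye=245, Rice=280, Oats=200, Corn=235, Soy=285, Canola=145
Best best-case = 285 → Soy.

Soy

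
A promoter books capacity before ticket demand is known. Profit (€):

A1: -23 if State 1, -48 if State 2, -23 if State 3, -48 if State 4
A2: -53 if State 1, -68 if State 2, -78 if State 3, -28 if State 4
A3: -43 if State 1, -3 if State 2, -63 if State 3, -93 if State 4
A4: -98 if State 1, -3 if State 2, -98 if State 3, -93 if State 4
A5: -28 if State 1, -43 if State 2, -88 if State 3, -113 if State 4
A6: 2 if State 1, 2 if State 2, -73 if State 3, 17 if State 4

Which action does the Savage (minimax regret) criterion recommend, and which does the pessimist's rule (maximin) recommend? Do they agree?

Column bests: State 1=2, State 2=2, State 3=-23, State 4=17.
A1 regrets: 25, 50, 0, 65 → max 65
A2 regrets: 55, 70, 55, 45 → max 70
A3 regrets: 45, 5, 40, 110 → max 110
A4 regrets: 100, 5, 75, 110 → max 110
A5 regrets: 30, 45, 65, 130 → max 130
A6 regrets: 0, 0, 50, 0 → max 50
Smallest max regret = 50 → A6.
Row minima: A1=-48, A2=-78, A3=-93, A4=-98, A5=-113, A6=-73
Best worst-case = -48 → A1.

minimax regret → A6; maximin → A1 (disagree)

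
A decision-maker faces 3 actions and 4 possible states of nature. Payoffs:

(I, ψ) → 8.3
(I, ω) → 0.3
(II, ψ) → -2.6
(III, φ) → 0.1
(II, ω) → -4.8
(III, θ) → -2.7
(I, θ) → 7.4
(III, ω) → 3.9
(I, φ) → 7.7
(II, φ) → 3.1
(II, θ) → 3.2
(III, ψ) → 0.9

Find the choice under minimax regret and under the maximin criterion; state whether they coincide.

minimax regret → I; maximin → I (agree)

Column bests: θ=7.4, φ=7.7, ψ=8.3, ω=3.9.
I regrets: 0.0, 0.0, 0.0, 3.6 → max 3.6
II regrets: 4.2, 4.6, 10.9, 8.7 → max 10.9
III regrets: 10.1, 7.6, 7.4, 0.0 → max 10.1
Smallest max regret = 3.6 → I.
Row minima: I=0.3, II=-4.8, III=-2.7
Best worst-case = 0.3 → I.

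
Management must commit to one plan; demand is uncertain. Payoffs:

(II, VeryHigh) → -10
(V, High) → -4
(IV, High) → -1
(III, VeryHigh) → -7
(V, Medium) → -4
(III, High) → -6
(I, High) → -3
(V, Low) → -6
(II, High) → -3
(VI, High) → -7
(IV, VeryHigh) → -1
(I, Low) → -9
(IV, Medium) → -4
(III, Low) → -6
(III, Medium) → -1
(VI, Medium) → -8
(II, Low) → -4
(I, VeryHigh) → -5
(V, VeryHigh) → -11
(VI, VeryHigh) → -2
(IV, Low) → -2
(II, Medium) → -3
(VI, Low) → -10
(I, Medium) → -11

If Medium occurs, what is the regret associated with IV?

3

Best payoff under Medium is -1.
Regret = -1 − (-4) = 3.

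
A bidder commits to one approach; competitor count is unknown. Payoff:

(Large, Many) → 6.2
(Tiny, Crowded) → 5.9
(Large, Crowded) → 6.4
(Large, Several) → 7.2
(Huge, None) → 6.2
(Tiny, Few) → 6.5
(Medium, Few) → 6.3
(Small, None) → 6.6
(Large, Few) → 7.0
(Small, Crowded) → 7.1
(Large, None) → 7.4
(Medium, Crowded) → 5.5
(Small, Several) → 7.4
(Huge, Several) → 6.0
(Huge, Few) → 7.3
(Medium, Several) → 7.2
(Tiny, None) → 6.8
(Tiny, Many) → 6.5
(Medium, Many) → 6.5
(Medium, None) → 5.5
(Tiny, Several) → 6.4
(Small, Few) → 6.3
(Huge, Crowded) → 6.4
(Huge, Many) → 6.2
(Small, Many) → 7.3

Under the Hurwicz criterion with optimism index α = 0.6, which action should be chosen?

Small

Tiny: 0.6·6.8 + 0.4·5.9 = 6.44
Small: 0.6·7.4 + 0.4·6.3 = 6.96
Medium: 0.6·7.2 + 0.4·5.5 = 6.52
Large: 0.6·7.4 + 0.4·6.2 = 6.92
Huge: 0.6·7.3 + 0.4·6.0 = 6.78
Highest Hurwicz score = 6.96 → Small.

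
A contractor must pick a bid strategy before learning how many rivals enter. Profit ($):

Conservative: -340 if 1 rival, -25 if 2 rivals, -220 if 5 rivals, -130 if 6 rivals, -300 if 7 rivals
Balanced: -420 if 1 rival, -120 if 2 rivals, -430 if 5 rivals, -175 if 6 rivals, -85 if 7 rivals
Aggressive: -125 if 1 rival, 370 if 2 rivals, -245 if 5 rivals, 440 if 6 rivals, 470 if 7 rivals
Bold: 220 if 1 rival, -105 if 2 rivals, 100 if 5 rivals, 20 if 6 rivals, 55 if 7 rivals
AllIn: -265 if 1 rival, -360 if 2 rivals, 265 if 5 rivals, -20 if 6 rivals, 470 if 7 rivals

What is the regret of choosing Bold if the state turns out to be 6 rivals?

Best payoff under 6 rivals is 440.
Regret = 440 − 20 = 420.

420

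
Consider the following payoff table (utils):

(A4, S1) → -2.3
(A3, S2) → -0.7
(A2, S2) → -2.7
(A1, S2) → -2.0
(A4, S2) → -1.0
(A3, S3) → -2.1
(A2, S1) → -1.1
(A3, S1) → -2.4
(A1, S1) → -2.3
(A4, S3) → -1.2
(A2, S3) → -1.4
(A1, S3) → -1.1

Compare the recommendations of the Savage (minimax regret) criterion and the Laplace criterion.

minimax regret → A4; laplace → A4 (agree)

Column bests: S1=-1.1, S2=-0.7, S3=-1.1.
A1 regrets: 1.2, 1.3, 0.0 → max 1.3
A2 regrets: 0.0, 2.0, 0.3 → max 2.0
A3 regrets: 1.3, 0.0, 1.0 → max 1.3
A4 regrets: 1.2, 0.3, 0.1 → max 1.2
Smallest max regret = 1.2 → A4.
Row averages: A1=-1.8, A2=-26/15, A3=-26/15, A4=-1.5
Highest average = -1.5 → A4.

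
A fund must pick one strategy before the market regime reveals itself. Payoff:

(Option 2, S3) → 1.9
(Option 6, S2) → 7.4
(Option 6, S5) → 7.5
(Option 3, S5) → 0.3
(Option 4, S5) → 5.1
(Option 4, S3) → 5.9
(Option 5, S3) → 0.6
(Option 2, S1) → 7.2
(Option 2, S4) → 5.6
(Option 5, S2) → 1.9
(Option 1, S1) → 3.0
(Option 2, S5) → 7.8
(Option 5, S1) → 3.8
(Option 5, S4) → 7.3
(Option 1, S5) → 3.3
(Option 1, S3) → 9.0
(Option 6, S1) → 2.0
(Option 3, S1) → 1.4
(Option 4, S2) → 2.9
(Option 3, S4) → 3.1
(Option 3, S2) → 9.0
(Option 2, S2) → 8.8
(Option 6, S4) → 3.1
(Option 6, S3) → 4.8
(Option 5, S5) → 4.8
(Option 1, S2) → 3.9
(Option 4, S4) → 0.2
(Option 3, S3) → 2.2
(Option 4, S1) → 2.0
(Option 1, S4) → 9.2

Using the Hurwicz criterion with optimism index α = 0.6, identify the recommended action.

Option 1: 0.6·9.2 + 0.4·3.0 = 6.72
Option 2: 0.6·8.8 + 0.4·1.9 = 6.04
Option 3: 0.6·9.0 + 0.4·0.3 = 5.52
Option 4: 0.6·5.9 + 0.4·0.2 = 3.62
Option 5: 0.6·7.3 + 0.4·0.6 = 4.62
Option 6: 0.6·7.5 + 0.4·2.0 = 5.3
Highest Hurwicz score = 6.72 → Option 1.

Option 1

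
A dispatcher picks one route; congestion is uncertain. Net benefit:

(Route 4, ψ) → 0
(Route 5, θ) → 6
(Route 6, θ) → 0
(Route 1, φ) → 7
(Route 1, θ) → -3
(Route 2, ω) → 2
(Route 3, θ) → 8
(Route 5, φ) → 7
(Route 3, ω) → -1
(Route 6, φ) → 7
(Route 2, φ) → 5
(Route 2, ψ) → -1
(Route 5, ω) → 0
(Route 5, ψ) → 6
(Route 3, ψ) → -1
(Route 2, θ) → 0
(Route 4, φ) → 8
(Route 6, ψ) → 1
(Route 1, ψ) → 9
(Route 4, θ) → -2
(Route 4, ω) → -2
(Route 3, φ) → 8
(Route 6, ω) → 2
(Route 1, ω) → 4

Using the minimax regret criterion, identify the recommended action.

Column bests: θ=8, φ=8, ψ=9, ω=4.
Route 1 regrets: 11, 1, 0, 0 → max 11
Route 2 regrets: 8, 3, 10, 2 → max 10
Route 3 regrets: 0, 0, 10, 5 → max 10
Route 4 regrets: 10, 0, 9, 6 → max 10
Route 5 regrets: 2, 1, 3, 4 → max 4
Route 6 regrets: 8, 1, 8, 2 → max 8
Smallest max regret = 4 → Route 5.

Route 5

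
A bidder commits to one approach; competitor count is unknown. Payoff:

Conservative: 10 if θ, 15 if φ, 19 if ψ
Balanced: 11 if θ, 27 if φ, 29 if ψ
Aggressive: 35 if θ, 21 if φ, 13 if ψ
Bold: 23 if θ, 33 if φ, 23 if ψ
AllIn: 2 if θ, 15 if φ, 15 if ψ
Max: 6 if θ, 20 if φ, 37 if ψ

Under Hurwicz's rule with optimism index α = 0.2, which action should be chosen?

Bold

Conservative: 0.2·19 + 0.8·10 = 11.8
Balanced: 0.2·29 + 0.8·11 = 14.6
Aggressive: 0.2·35 + 0.8·13 = 17.4
Bold: 0.2·33 + 0.8·23 = 25
AllIn: 0.2·15 + 0.8·2 = 4.6
Max: 0.2·37 + 0.8·6 = 12.2
Highest Hurwicz score = 25 → Bold.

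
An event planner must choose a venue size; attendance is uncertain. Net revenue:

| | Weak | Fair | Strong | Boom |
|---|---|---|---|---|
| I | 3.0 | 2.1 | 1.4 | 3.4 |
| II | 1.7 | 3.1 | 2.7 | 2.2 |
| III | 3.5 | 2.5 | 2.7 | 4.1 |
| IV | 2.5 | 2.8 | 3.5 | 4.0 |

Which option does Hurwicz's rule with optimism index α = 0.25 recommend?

I: 0.25·3.4 + 0.75·1.4 = 1.9
II: 0.25·3.1 + 0.75·1.7 = 2.05
III: 0.25·4.1 + 0.75·2.5 = 2.9
IV: 0.25·4.0 + 0.75·2.5 = 2.875
Highest Hurwicz score = 2.9 → III.

III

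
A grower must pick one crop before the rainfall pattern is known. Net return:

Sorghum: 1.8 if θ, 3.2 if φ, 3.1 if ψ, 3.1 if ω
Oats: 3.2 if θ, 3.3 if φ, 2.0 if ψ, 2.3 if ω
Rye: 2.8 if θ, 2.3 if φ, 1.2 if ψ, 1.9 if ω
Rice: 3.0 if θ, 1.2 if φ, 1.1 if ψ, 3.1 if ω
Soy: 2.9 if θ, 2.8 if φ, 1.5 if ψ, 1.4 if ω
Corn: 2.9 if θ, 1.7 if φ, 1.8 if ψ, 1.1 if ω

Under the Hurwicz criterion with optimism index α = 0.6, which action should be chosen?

Sorghum: 0.6·3.2 + 0.4·1.8 = 2.64
Oats: 0.6·3.3 + 0.4·2.0 = 2.78
Rye: 0.6·2.8 + 0.4·1.2 = 2.16
Rice: 0.6·3.1 + 0.4·1.1 = 2.3
Soy: 0.6·2.9 + 0.4·1.4 = 2.3
Corn: 0.6·2.9 + 0.4·1.1 = 2.18
Highest Hurwicz score = 2.78 → Oats.

Oats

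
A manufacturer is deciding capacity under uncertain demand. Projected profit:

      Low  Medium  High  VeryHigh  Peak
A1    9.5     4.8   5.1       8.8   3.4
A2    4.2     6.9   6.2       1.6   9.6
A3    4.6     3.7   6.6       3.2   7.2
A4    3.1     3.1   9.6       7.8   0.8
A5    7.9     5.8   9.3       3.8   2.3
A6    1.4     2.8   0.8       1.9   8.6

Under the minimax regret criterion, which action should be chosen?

Column bests: Low=9.5, Medium=6.9, High=9.6, VeryHigh=8.8, Peak=9.6.
A1 regrets: 0.0, 2.1, 4.5, 0.0, 6.2 → max 6.2
A2 regrets: 5.3, 0.0, 3.4, 7.2, 0.0 → max 7.2
A3 regrets: 4.9, 3.2, 3.0, 5.6, 2.4 → max 5.6
A4 regrets: 6.4, 3.8, 0.0, 1.0, 8.8 → max 8.8
A5 regrets: 1.6, 1.1, 0.3, 5.0, 7.3 → max 7.3
A6 regrets: 8.1, 4.1, 8.8, 6.9, 1.0 → max 8.8
Smallest max regret = 5.6 → A3.

A3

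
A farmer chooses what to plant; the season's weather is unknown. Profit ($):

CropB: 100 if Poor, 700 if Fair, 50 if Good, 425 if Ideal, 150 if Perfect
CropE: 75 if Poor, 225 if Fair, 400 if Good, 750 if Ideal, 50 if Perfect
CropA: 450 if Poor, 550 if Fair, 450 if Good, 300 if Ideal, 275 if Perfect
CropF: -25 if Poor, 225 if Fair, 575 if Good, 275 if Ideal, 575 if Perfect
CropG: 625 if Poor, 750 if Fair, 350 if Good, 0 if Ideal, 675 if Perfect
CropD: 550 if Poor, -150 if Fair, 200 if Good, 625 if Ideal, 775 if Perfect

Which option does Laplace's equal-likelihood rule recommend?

Row averages: CropB=285, CropE=300, CropA=405, CropF=325, CropG=480, CropD=400
Highest average = 480 → CropG.

CropG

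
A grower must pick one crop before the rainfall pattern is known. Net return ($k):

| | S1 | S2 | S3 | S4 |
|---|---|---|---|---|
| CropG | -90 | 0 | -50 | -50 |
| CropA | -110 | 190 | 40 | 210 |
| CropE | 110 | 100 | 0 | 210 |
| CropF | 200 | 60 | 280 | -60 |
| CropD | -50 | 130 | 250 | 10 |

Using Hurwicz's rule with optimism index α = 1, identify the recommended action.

CropF

CropG: 1·0 + 0·(-90) = 0
CropA: 1·210 + 0·(-110) = 210
CropE: 1·210 + 0·0 = 210
CropF: 1·280 + 0·(-60) = 280
CropD: 1·250 + 0·(-50) = 250
Highest Hurwicz score = 280 → CropF.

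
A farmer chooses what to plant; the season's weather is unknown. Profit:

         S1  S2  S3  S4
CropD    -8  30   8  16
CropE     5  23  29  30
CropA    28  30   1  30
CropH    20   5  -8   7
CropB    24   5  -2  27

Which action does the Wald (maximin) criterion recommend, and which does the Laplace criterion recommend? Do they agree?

maximin → CropE; laplace → CropA (disagree)

Row minima: CropD=-8, CropE=5, CropA=1, CropH=-8, CropB=-2
Best worst-case = 5 → CropE.
Row averages: CropD=11.5, CropE=21.75, CropA=22.25, CropH=6, CropB=13.5
Highest average = 22.25 → CropA.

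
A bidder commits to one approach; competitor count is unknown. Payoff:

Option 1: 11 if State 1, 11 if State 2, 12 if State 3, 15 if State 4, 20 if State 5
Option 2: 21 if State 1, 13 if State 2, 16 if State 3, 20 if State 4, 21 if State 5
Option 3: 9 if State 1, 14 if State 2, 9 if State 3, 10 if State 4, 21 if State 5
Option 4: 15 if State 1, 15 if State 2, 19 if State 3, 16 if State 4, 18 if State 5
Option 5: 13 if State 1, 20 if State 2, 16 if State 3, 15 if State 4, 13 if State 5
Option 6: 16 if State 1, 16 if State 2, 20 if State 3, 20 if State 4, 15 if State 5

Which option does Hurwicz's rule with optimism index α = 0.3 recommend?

Option 6

Option 1: 0.3·20 + 0.7·11 = 13.7
Option 2: 0.3·21 + 0.7·13 = 15.4
Option 3: 0.3·21 + 0.7·9 = 12.6
Option 4: 0.3·19 + 0.7·15 = 16.2
Option 5: 0.3·20 + 0.7·13 = 15.1
Option 6: 0.3·20 + 0.7·15 = 16.5
Highest Hurwicz score = 16.5 → Option 6.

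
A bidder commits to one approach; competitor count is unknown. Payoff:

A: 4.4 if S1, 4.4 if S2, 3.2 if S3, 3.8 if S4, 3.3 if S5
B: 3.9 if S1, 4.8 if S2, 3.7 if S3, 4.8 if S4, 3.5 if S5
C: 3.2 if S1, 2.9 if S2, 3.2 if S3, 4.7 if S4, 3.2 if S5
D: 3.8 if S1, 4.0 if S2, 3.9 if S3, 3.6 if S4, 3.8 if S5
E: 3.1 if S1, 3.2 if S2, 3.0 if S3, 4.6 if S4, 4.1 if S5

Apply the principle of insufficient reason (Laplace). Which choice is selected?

B

Row averages: A=3.82, B=4.14, C=3.44, D=3.82, E=3.6
Highest average = 4.14 → B.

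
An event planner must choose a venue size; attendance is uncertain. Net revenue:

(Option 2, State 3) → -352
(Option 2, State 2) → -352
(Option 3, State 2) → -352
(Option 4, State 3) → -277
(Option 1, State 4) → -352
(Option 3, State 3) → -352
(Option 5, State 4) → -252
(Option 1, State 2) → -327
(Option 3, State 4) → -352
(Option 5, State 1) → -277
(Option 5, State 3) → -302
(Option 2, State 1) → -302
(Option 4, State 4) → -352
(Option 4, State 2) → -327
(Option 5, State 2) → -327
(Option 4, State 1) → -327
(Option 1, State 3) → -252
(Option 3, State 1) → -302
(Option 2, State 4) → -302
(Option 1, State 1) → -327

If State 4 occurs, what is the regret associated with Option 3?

Best payoff under State 4 is -252.
Regret = -252 − (-352) = 100.

100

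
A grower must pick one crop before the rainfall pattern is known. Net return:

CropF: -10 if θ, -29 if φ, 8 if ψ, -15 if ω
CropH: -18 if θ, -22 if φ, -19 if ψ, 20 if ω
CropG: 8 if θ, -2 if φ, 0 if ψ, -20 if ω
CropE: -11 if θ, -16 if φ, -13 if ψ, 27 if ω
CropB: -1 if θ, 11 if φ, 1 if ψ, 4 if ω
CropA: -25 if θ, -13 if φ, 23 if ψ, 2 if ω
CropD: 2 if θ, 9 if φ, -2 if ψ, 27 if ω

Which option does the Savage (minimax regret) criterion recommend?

Column bests: θ=8, φ=11, ψ=23, ω=27.
CropF regrets: 18, 40, 15, 42 → max 42
CropH regrets: 26, 33, 42, 7 → max 42
CropG regrets: 0, 13, 23, 47 → max 47
CropE regrets: 19, 27, 36, 0 → max 36
CropB regrets: 9, 0, 22, 23 → max 23
CropA regrets: 33, 24, 0, 25 → max 33
CropD regrets: 6, 2, 25, 0 → max 25
Smallest max regret = 23 → CropB.

CropB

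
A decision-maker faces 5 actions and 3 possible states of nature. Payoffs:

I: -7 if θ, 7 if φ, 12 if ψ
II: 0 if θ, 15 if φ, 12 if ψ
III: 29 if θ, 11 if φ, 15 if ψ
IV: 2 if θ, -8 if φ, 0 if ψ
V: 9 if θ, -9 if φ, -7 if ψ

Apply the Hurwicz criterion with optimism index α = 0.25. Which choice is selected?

III

I: 0.25·12 + 0.75·(-7) = -2.25
II: 0.25·15 + 0.75·0 = 3.75
III: 0.25·29 + 0.75·11 = 15.5
IV: 0.25·2 + 0.75·(-8) = -5.5
V: 0.25·9 + 0.75·(-9) = -4.5
Highest Hurwicz score = 15.5 → III.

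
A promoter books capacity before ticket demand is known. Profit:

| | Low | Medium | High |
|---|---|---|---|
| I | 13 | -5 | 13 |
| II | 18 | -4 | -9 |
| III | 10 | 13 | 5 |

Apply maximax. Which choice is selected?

II

Row maxima: I=13, II=18, III=13
Best best-case = 18 → II.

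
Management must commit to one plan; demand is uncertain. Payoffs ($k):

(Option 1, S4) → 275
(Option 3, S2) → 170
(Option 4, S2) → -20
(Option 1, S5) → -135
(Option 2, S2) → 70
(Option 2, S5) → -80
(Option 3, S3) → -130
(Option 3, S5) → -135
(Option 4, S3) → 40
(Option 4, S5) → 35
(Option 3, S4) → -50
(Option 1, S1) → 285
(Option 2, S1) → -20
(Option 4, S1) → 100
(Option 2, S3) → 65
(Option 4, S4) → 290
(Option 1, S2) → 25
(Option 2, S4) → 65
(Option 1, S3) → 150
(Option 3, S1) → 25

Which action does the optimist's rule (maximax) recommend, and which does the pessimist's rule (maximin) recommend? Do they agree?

maximax → Option 4; maximin → Option 4 (agree)

Row maxima: Option 1=285, Option 2=70, Option 3=170, Option 4=290
Best best-case = 290 → Option 4.
Row minima: Option 1=-135, Option 2=-80, Option 3=-135, Option 4=-20
Best worst-case = -20 → Option 4.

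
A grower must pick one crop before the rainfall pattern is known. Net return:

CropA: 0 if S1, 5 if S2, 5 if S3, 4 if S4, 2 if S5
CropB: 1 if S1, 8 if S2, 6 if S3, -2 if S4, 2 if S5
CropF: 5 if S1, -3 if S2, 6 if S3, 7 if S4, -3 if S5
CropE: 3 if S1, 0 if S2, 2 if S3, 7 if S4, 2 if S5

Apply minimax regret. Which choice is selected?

CropA

Column bests: S1=5, S2=8, S3=6, S4=7, S5=2.
CropA regrets: 5, 3, 1, 3, 0 → max 5
CropB regrets: 4, 0, 0, 9, 0 → max 9
CropF regrets: 0, 11, 0, 0, 5 → max 11
CropE regrets: 2, 8, 4, 0, 0 → max 8
Smallest max regret = 5 → CropA.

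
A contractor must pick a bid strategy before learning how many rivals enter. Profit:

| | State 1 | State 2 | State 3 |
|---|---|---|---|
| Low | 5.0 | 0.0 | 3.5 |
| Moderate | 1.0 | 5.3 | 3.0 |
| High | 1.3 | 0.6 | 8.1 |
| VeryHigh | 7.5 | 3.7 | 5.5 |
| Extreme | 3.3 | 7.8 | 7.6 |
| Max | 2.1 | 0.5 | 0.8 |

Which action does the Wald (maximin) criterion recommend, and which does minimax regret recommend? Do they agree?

maximin → VeryHigh; minimax regret → VeryHigh (agree)

Row minima: Low=0.0, Moderate=1.0, High=0.6, VeryHigh=3.7, Extreme=3.3, Max=0.5
Best worst-case = 3.7 → VeryHigh.
Column bests: State 1=7.5, State 2=7.8, State 3=8.1.
Low regrets: 2.5, 7.8, 4.6 → max 7.8
Moderate regrets: 6.5, 2.5, 5.1 → max 6.5
High regrets: 6.2, 7.2, 0.0 → max 7.2
VeryHigh regrets: 0.0, 4.1, 2.6 → max 4.1
Extreme regrets: 4.2, 0.0, 0.5 → max 4.2
Max regrets: 5.4, 7.3, 7.3 → max 7.3
Smallest max regret = 4.1 → VeryHigh.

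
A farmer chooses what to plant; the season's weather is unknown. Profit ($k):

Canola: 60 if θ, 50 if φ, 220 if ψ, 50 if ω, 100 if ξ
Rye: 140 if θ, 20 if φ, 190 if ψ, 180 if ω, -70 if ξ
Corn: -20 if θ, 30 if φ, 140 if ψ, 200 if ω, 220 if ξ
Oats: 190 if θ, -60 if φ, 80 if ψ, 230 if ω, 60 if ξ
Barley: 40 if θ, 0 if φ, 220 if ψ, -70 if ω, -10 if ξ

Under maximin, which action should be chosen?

Row minima: Canola=50, Rye=-70, Corn=-20, Oats=-60, Barley=-70
Best worst-case = 50 → Canola.

Canola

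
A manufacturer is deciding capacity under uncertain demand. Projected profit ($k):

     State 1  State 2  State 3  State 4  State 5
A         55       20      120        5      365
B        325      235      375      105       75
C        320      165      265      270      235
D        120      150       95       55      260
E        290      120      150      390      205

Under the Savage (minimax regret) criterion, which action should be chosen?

Column bests: State 1=325, State 2=235, State 3=375, State 4=390, State 5=365.
A regrets: 270, 215, 255, 385, 0 → max 385
B regrets: 0, 0, 0, 285, 290 → max 290
C regrets: 5, 70, 110, 120, 130 → max 130
D regrets: 205, 85, 280, 335, 105 → max 335
E regrets: 35, 115, 225, 0, 160 → max 225
Smallest max regret = 130 → C.

C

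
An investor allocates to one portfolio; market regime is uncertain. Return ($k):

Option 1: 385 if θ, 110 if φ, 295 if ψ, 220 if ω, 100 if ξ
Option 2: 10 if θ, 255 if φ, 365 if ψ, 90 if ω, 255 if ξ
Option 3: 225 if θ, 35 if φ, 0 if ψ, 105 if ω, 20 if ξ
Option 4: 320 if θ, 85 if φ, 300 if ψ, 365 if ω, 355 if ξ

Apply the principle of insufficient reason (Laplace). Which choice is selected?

Row averages: Option 1=222, Option 2=195, Option 3=77, Option 4=285
Highest average = 285 → Option 4.

Option 4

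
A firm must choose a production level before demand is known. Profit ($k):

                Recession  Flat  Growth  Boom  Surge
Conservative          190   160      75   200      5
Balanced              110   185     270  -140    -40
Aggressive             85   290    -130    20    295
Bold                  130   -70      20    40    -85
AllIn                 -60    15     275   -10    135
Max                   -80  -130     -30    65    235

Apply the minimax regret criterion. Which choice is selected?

Column bests: Recession=190, Flat=290, Growth=275, Boom=200, Surge=295.
Conservative regrets: 0, 130, 200, 0, 290 → max 290
Balanced regrets: 80, 105, 5, 340, 335 → max 340
Aggressive regrets: 105, 0, 405, 180, 0 → max 405
Bold regrets: 60, 360, 255, 160, 380 → max 380
AllIn regrets: 250, 275, 0, 210, 160 → max 275
Max regrets: 270, 420, 305, 135, 60 → max 420
Smallest max regret = 275 → AllIn.

AllIn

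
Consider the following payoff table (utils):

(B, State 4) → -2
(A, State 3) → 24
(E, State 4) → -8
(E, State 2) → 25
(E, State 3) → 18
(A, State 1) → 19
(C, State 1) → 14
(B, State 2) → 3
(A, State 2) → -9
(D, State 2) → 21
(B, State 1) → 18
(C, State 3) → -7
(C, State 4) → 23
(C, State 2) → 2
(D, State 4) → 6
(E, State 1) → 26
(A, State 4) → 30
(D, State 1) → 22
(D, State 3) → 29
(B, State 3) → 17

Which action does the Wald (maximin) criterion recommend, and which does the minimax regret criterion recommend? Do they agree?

maximin → D; minimax regret → D (agree)

Row minima: A=-9, B=-2, C=-7, D=6, E=-8
Best worst-case = 6 → D.
Column bests: State 1=26, State 2=25, State 3=29, State 4=30.
A regrets: 7, 34, 5, 0 → max 34
B regrets: 8, 22, 12, 32 → max 32
C regrets: 12, 23, 36, 7 → max 36
D regrets: 4, 4, 0, 24 → max 24
E regrets: 0, 0, 11, 38 → max 38
Smallest max regret = 24 → D.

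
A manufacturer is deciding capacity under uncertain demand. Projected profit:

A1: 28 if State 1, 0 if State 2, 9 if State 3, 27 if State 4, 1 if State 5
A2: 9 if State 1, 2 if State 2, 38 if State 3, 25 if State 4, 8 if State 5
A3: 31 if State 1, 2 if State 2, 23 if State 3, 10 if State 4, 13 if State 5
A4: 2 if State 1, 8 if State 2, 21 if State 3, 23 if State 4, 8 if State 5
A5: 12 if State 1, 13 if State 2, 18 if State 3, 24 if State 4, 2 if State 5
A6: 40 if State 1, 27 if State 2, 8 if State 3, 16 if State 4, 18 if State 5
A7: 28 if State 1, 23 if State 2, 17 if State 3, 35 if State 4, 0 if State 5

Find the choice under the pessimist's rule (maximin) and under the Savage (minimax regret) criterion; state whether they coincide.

maximin → A6; minimax regret → A7 (disagree)

Row minima: A1=0, A2=2, A3=2, A4=2, A5=2, A6=8, A7=0
Best worst-case = 8 → A6.
Column bests: State 1=40, State 2=27, State 3=38, State 4=35, State 5=18.
A1 regrets: 12, 27, 29, 8, 17 → max 29
A2 regrets: 31, 25, 0, 10, 10 → max 31
A3 regrets: 9, 25, 15, 25, 5 → max 25
A4 regrets: 38, 19, 17, 12, 10 → max 38
A5 regrets: 28, 14, 20, 11, 16 → max 28
A6 regrets: 0, 0, 30, 19, 0 → max 30
A7 regrets: 12, 4, 21, 0, 18 → max 21
Smallest max regret = 21 → A7.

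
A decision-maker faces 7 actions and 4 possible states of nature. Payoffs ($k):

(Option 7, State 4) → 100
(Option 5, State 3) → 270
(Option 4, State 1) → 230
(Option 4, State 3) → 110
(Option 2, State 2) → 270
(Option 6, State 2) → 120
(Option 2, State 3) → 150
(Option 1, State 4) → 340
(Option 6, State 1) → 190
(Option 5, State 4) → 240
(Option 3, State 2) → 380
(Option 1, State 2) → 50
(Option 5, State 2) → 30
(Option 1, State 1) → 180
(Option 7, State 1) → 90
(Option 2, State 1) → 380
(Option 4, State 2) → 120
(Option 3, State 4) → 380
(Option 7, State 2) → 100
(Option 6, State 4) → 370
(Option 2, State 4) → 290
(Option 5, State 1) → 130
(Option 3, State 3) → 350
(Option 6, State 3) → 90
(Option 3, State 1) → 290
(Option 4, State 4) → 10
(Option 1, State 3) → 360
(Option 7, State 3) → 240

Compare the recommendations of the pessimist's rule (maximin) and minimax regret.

Row minima: Option 1=50, Option 2=150, Option 3=290, Option 4=10, Option 5=30, Option 6=90, Option 7=90
Best worst-case = 290 → Option 3.
Column bests: State 1=380, State 2=380, State 3=360, State 4=380.
Option 1 regrets: 200, 330, 0, 40 → max 330
Option 2 regrets: 0, 110, 210, 90 → max 210
Option 3 regrets: 90, 0, 10, 0 → max 90
Option 4 regrets: 150, 260, 250, 370 → max 370
Option 5 regrets: 250, 350, 90, 140 → max 350
Option 6 regrets: 190, 260, 270, 10 → max 270
Option 7 regrets: 290, 280, 120, 280 → max 290
Smallest max regret = 90 → Option 3.

maximin → Option 3; minimax regret → Option 3 (agree)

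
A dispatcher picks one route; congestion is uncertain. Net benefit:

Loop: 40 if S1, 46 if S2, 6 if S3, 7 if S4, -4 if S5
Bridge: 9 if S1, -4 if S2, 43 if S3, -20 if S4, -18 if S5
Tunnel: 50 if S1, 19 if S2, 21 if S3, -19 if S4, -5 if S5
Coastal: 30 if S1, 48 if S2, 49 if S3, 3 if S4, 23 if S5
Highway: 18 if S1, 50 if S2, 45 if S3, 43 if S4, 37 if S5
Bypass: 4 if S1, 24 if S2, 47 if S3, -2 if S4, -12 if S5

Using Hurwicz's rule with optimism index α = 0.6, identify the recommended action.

Highway

Loop: 0.6·46 + 0.4·(-4) = 26
Bridge: 0.6·43 + 0.4·(-20) = 17.8
Tunnel: 0.6·50 + 0.4·(-19) = 22.4
Coastal: 0.6·49 + 0.4·3 = 30.6
Highway: 0.6·50 + 0.4·18 = 37.2
Bypass: 0.6·47 + 0.4·(-12) = 23.4
Highest Hurwicz score = 37.2 → Highway.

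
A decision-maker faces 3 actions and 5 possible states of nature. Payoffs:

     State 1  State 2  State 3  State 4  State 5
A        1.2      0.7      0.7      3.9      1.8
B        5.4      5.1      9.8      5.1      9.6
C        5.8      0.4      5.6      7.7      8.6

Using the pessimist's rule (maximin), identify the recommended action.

B

Row minima: A=0.7, B=5.1, C=0.4
Best worst-case = 5.1 → B.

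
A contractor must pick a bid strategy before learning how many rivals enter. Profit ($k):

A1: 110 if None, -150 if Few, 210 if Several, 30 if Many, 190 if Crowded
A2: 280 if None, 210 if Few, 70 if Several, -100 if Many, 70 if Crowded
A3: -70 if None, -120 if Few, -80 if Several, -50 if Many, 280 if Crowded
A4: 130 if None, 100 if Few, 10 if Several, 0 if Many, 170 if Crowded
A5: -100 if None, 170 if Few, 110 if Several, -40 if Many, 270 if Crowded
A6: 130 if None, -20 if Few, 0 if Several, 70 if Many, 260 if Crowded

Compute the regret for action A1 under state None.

170

Best payoff under None is 280.
Regret = 280 − 110 = 170.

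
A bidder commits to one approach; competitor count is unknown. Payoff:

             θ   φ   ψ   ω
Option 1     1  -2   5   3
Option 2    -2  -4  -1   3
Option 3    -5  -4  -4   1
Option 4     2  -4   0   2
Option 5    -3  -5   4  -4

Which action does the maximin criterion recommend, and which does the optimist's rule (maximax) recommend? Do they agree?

maximin → Option 1; maximax → Option 1 (agree)

Row minima: Option 1=-2, Option 2=-4, Option 3=-5, Option 4=-4, Option 5=-5
Best worst-case = -2 → Option 1.
Row maxima: Option 1=5, Option 2=3, Option 3=1, Option 4=2, Option 5=4
Best best-case = 5 → Option 1.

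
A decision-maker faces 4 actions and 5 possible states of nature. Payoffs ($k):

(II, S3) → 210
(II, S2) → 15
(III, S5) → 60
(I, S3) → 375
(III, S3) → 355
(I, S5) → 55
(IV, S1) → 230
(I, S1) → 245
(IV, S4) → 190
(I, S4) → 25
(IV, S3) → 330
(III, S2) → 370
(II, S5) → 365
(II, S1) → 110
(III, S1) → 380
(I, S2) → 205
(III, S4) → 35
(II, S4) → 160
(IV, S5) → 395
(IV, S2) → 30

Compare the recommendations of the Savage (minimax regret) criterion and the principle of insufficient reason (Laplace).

minimax regret → III; laplace → III (agree)

Column bests: S1=380, S2=370, S3=375, S4=190, S5=395.
I regrets: 135, 165, 0, 165, 340 → max 340
II regrets: 270, 355, 165, 30, 30 → max 355
III regrets: 0, 0, 20, 155, 335 → max 335
IV regrets: 150, 340, 45, 0, 0 → max 340
Smallest max regret = 335 → III.
Row averages: I=181, II=172, III=240, IV=235
Highest average = 240 → III.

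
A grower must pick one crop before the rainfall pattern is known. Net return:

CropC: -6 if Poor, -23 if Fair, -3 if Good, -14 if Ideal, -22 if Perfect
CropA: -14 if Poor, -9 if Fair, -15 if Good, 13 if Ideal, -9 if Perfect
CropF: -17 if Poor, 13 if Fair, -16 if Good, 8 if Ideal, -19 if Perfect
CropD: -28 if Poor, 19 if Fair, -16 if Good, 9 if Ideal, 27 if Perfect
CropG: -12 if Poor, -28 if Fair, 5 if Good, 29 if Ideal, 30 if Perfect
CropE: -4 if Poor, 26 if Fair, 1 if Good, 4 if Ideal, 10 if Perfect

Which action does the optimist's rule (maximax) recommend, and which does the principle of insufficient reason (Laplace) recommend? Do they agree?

Row maxima: CropC=-3, CropA=13, CropF=13, CropD=27, CropG=30, CropE=26
Best best-case = 30 → CropG.
Row averages: CropC=-13.6, CropA=-6.8, CropF=-6.2, CropD=2.2, CropG=4.8, CropE=7.4
Highest average = 7.4 → CropE.

maximax → CropG; laplace → CropE (disagree)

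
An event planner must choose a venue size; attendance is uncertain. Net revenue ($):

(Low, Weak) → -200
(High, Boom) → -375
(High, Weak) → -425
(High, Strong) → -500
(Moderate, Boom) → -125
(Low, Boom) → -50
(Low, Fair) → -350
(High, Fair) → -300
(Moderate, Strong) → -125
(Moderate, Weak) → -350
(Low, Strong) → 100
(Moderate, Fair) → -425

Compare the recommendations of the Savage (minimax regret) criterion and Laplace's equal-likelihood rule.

Column bests: Weak=-200, Fair=-300, Strong=100, Boom=-50.
Low regrets: 0, 50, 0, 0 → max 50
Moderate regrets: 150, 125, 225, 75 → max 225
High regrets: 225, 0, 600, 325 → max 600
Smallest max regret = 50 → Low.
Row averages: Low=-125, Moderate=-256.25, High=-400
Highest average = -125 → Low.

minimax regret → Low; laplace → Low (agree)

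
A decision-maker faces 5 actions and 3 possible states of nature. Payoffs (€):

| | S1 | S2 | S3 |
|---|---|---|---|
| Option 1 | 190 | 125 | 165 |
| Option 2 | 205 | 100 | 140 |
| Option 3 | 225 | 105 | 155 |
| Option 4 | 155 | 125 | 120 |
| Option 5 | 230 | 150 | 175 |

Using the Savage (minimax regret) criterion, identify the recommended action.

Column bests: S1=230, S2=150, S3=175.
Option 1 regrets: 40, 25, 10 → max 40
Option 2 regrets: 25, 50, 35 → max 50
Option 3 regrets: 5, 45, 20 → max 45
Option 4 regrets: 75, 25, 55 → max 75
Option 5 regrets: 0, 0, 0 → max 0
Smallest max regret = 0 → Option 5.

Option 5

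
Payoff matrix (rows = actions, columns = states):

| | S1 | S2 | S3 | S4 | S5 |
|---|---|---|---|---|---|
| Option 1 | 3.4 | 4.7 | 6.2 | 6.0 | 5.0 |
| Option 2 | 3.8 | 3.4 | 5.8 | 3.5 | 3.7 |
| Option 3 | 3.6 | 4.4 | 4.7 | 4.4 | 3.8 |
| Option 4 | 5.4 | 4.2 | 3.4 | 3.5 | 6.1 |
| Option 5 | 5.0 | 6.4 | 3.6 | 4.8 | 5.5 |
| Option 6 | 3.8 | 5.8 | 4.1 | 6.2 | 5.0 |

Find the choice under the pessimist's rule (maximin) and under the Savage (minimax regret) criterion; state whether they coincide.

maximin → Option 6; minimax regret → Option 1 (disagree)

Row minima: Option 1=3.4, Option 2=3.4, Option 3=3.6, Option 4=3.4, Option 5=3.6, Option 6=3.8
Best worst-case = 3.8 → Option 6.
Column bests: S1=5.4, S2=6.4, S3=6.2, S4=6.2, S5=6.1.
Option 1 regrets: 2.0, 1.7, 0.0, 0.2, 1.1 → max 2.0
Option 2 regrets: 1.6, 3.0, 0.4, 2.7, 2.4 → max 3.0
Option 3 regrets: 1.8, 2.0, 1.5, 1.8, 2.3 → max 2.3
Option 4 regrets: 0.0, 2.2, 2.8, 2.7, 0.0 → max 2.8
Option 5 regrets: 0.4, 0.0, 2.6, 1.4, 0.6 → max 2.6
Option 6 regrets: 1.6, 0.6, 2.1, 0.0, 1.1 → max 2.1
Smallest max regret = 2.0 → Option 1.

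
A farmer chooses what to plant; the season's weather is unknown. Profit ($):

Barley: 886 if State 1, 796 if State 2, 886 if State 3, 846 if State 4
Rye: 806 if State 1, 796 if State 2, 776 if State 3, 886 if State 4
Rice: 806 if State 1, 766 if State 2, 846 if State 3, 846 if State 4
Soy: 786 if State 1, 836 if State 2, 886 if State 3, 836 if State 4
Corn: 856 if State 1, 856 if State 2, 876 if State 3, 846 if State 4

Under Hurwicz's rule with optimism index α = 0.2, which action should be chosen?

Corn

Barley: 0.2·886 + 0.8·796 = 814
Rye: 0.2·886 + 0.8·776 = 798
Rice: 0.2·846 + 0.8·766 = 782
Soy: 0.2·886 + 0.8·786 = 806
Corn: 0.2·876 + 0.8·846 = 852
Highest Hurwicz score = 852 → Corn.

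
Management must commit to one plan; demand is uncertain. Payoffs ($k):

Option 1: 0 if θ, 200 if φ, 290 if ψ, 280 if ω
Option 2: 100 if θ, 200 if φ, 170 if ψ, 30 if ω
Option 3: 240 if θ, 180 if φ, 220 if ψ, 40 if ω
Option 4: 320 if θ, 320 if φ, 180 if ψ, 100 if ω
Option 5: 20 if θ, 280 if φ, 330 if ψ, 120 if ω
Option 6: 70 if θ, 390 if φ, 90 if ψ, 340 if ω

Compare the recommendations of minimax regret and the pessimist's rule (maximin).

minimax regret → Option 4; maximin → Option 4 (agree)

Column bests: θ=320, φ=390, ψ=330, ω=340.
Option 1 regrets: 320, 190, 40, 60 → max 320
Option 2 regrets: 220, 190, 160, 310 → max 310
Option 3 regrets: 80, 210, 110, 300 → max 300
Option 4 regrets: 0, 70, 150, 240 → max 240
Option 5 regrets: 300, 110, 0, 220 → max 300
Option 6 regrets: 250, 0, 240, 0 → max 250
Smallest max regret = 240 → Option 4.
Row minima: Option 1=0, Option 2=30, Option 3=40, Option 4=100, Option 5=20, Option 6=70
Best worst-case = 100 → Option 4.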